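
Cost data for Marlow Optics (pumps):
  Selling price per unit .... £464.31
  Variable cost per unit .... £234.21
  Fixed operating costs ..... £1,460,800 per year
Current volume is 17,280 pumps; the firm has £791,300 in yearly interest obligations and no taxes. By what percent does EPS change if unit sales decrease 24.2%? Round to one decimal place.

Total contribution margin = 17,280 × £230.10 = £3,976,128.00.
EBIT = £3,976,128.00 − £1,460,800 = £2,515,328.00.
After interest of £791,300.00, pre-tax earnings = £1,724,028.00.
Degree of combined leverage = contribution ÷ (EBIT − I) = £3,976,128.00 ÷ £1,724,028.00 = 2.3063.
EPS therefore changes by 2.3063 × (-24.2%) = -55.8%.

-55.8%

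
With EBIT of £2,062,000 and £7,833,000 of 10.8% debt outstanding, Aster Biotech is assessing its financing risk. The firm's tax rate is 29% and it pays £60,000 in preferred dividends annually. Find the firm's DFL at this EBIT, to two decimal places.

1.82

Annual interest charges come to £845,964.00.
Preferred dividends grossed up pre-tax: £60,000 / (1 − 0.29) = £84,507.04.
DFL = EBIT ÷ [EBIT − I − D_p/(1−t)] = £2,062,000 ÷ [£2,062,000 − £845,964.00 − £84,507.04] = £2,062,000 ÷ £1,131,528.96 = 1.8223.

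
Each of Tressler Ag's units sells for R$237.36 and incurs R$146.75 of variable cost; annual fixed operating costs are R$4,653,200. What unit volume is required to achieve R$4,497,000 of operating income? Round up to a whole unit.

100,985 units

Contribution margin per unit = R$237.36 − R$146.75 = R$90.61.
Required volume = (fixed costs + target profit) ÷ CM = (R$4,653,200 + R$4,497,000) ÷ R$90.61 = 100,984.44, so 100,985 units.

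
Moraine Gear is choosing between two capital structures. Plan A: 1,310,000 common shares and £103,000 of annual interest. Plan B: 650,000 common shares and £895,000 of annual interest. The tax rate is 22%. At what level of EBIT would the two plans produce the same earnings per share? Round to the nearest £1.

£1,675,000

Set EPS_A = EPS_B: (EBIT − £103,000)(1 − 0.22) ÷ 1,310,000 = (EBIT − £895,000)(1 − 0.22) ÷ 650,000.
The (1 − t) factor cancels: (EBIT − 103,000) × 650,000 = (EBIT − 895,000) × 1,310,000.
EBIT × (1,310,000 − 650,000) = 895,000 × 1,310,000 − 103,000 × 650,000 = 1,105,500,000,000, so EBIT = 1,105,500,000,000 ÷ 660,000 = 1,675,000.00.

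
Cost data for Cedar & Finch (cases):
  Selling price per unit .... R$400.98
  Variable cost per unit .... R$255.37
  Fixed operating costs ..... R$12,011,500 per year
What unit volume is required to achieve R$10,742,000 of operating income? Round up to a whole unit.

156,264 cases

Each unit contributes R$400.98 − R$255.37 = R$145.61.
Required volume = (fixed costs + target profit) ÷ CM = (R$12,011,500 + R$10,742,000) ÷ R$145.61 = 156,263.31, so 156,264 cases.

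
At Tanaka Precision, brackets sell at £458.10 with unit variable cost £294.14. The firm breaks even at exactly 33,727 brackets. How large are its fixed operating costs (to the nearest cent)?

Unit CM = price − variable cost = £458.10 − £294.14 = £163.96.
Since BE = FC / CM, FC = 33,727 × £163.96 = £5,529,878.92.

£5,529,878.92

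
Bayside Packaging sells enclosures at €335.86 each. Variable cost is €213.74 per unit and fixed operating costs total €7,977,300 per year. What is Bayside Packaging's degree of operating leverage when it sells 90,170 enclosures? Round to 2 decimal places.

3.63

At 90,170 units, contribution = 90,170 × €122.12 = €11,011,560.40.
Subtracting fixed costs: EBIT = €11,011,560.40 − €7,977,300 = €3,034,260.40.
So DOL = total CM / EBIT = €11,011,560.40 / €3,034,260.40 = 3.6291.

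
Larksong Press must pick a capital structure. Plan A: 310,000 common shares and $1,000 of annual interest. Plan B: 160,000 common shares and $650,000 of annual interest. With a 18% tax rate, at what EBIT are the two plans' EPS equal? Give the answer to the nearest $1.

Set EPS_A = EPS_B: (EBIT − $1,000)(1 − 0.18) ÷ 310,000 = (EBIT − $650,000)(1 − 0.18) ÷ 160,000.
Cancelling (1 − t) and cross-multiplying: 160,000·(EBIT − 1,000) = 310,000·(EBIT − 650,000).
EBIT × (310,000 − 160,000) = 650,000 × 310,000 − 1,000 × 160,000 = 201,340,000,000, so EBIT = 201,340,000,000 ÷ 150,000 = 1,342,266.67.

$1,342,267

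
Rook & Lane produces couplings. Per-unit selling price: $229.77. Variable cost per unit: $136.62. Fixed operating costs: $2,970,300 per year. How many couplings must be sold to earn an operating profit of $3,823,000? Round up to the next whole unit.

72,929 couplings

Unit CM = price − variable cost = $229.77 − $136.62 = $93.15.
Need Q such that Q × $93.15 − $2,970,300 = $3,823,000, i.e. Q = $6,793,300 / $93.15 = 72,928.61 → 72,929.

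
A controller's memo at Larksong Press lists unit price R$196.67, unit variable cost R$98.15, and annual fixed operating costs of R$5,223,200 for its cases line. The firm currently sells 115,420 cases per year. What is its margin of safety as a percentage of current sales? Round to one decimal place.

Each unit contributes R$196.67 − R$98.15 = R$98.52. Break-even units = R$5,223,200 ÷ R$98.52 = 53,016.65; break-even revenue = 53,016.65 × R$196.67 = R$10,426,783.84.
Current sales = 115,420 × R$196.67 = R$22,699,651.40.
Margin of safety = (R$22,699,651.40 − R$10,426,783.84) ÷ R$22,699,651.40 = 54.1%.

54.1%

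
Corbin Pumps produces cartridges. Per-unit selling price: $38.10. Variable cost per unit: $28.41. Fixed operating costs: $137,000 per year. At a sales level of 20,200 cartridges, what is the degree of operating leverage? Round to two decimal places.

Contribution at this volume is 20,200 × $9.69 = $195,738.00.
Subtracting fixed costs: EBIT = $195,738.00 − $137,000 = $58,738.00.
DOL = contribution ÷ EBIT = $195,738.00 ÷ $58,738.00 = 3.3324.

3.33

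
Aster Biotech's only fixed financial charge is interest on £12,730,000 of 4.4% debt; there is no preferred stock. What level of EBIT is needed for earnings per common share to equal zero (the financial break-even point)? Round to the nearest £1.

£560,120

Annual interest = 4.4% × £12,730,000 = £560,120.00.
Without preferred stock the financial break-even is simply EBIT = interest = £560,120.00.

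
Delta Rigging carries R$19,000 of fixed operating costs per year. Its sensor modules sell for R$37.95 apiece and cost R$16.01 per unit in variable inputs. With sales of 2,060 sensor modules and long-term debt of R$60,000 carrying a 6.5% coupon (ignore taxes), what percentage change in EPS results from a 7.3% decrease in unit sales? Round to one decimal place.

-14.8%

Total contribution margin = 2,060 × R$21.94 = R$45,196.40.
Operating income = contribution − fixed costs = R$45,196.40 − R$19,000 = R$26,196.40.
After interest of R$3,900.00, pre-tax earnings = R$22,296.40.
DCL = total CM / (EBIT − I) = R$45,196.40 / R$22,296.40 = 2.0271.
EPS therefore changes by 2.0271 × (-7.3%) = -14.8%.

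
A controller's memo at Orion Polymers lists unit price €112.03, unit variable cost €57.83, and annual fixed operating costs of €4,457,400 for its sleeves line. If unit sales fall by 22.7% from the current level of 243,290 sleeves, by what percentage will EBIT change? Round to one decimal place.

Contribution at this volume is 243,290 × €54.20 = €13,186,318.00.
Operating income = contribution − fixed costs = €13,186,318.00 − €4,457,400 = €8,728,918.00.
So DOL = total CM / EBIT = €13,186,318.00 / €8,728,918.00 = 1.5106.
So EBIT moves 1.5106 × (-22.7%) = -34.3%.

-34.3%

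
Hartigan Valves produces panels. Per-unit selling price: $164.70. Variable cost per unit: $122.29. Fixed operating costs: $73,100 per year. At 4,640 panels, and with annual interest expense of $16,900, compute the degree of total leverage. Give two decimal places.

Total contribution margin = 4,640 × $42.41 = $196,782.40.
Subtracting fixed costs: EBIT = $196,782.40 − $73,100 = $123,682.40. Interest = $16,900.00, so EBIT − I = $106,782.40.
Degree of total leverage = total CM / (EBIT − interest) = $196,782.40 / $106,782.40 = 1.8428.

1.84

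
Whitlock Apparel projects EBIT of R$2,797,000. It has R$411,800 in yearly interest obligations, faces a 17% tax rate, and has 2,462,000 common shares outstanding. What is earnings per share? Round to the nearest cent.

Interest = R$411,800.00, so EBT = R$2,797,000 − R$411,800.00 = R$2,385,200.00.
After tax at 17%: net income = R$2,385,200.00 × 0.83 = R$1,979,716.00.
Per share: R$1,979,716.00 / 2,462,000 shares = R$0.80.

R$0.80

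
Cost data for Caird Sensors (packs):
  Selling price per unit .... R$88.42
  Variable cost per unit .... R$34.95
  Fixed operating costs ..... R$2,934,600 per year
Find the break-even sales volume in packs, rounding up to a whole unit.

Each unit contributes R$88.42 − R$34.95 = R$53.47.
Units to break even: R$2,934,600 ÷ R$53.47 = 54,883.11, rounded up to 54,884.

54,884 packs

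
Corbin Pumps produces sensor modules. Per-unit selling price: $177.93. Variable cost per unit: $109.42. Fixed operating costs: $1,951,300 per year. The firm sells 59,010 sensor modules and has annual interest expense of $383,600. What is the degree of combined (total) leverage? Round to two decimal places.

2.37

At 59,010 units, contribution = 59,010 × $68.51 = $4,042,775.10.
Operating income = contribution − fixed costs = $4,042,775.10 − $1,951,300 = $2,091,475.10. Interest = $383,600.00.
DOL = $4,042,775.10 ÷ $2,091,475.10 = 1.9330; DFL = $2,091,475.10 ÷ $1,707,875.10 = 1.2246.
Combined leverage = 1.9330 × 1.2246 = 2.3672.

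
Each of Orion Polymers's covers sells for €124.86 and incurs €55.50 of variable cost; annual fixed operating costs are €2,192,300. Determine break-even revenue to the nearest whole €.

CM per unit = €124.86 − €55.50 = €69.36; CM ratio = €69.36 / €124.86 = 0.5555.
Break-even revenue = fixed costs × price ÷ CM = €2,192,300 × €124.86 ÷ €69.36 = €3,946,519.

€3,946,519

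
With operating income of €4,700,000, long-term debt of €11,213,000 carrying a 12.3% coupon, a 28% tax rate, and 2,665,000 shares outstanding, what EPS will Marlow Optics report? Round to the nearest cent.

€0.90

Pre-tax income = €4,700,000 − €1,379,199.00 = €3,320,801.00.
Net income = €3,320,801.00 × (1 − 0.28) = €2,390,976.72.
Per share: €2,390,976.72 / 2,665,000 shares = €0.90.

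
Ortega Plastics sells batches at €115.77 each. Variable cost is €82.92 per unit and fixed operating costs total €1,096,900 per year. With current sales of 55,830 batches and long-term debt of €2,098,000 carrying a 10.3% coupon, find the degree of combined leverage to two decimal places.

3.52

Contribution at this volume is 55,830 × €32.85 = €1,834,015.50.
EBIT = €1,834,015.50 − €1,096,900 = €737,115.50. Interest = €216,094.00.
DOL = €1,834,015.50 ÷ €737,115.50 = 2.4881; DFL = €737,115.50 ÷ €521,021.50 = 1.4148.
DCL = DOL × DFL = 2.4881 × 1.4148 = 3.5202.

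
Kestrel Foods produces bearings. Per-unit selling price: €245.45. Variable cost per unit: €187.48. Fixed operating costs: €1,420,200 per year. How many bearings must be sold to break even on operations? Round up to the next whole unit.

24,499 bearings

Contribution margin per unit = €245.45 − €187.48 = €57.97.
Break-even Q = €1,420,200 / €57.97 = 24,498.88 → 24,499 bearings.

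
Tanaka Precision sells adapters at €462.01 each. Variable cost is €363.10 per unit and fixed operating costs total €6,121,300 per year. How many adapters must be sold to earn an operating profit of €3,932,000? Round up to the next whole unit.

101,641 adapters

Unit CM = price − variable cost = €462.01 − €363.10 = €98.91.
Units = (FC + target) / CM = (€6,121,300 + €3,932,000) / €98.91 = 101,640.89, so 101,641 adapters.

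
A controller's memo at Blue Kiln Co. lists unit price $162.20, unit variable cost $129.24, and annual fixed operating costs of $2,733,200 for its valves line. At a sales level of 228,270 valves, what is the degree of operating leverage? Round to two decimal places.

Total contribution margin = 228,270 × $32.96 = $7,523,779.20.
Subtracting fixed costs: EBIT = $7,523,779.20 − $2,733,200 = $4,790,579.20.
So DOL = total CM / EBIT = $7,523,779.20 / $4,790,579.20 = 1.5705.

1.57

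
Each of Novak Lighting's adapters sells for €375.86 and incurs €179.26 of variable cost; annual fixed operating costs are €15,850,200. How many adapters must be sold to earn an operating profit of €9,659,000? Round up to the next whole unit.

129,752 adapters

Each unit contributes €375.86 − €179.26 = €196.60.
Need Q such that Q × €196.60 − €15,850,200 = €9,659,000, i.e. Q = €25,509,200 / €196.60 = 129,751.78 → 129,752.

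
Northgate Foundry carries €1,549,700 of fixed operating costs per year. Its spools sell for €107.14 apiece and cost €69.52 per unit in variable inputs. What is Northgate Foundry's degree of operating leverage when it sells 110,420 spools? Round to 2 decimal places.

1.60

At 110,420 units, contribution = 110,420 × €37.62 = €4,154,000.40.
Operating income = contribution − fixed costs = €4,154,000.40 − €1,549,700 = €2,604,300.40.
Degree of operating leverage = €4,154,000.40 / €2,604,300.40 = 1.5951.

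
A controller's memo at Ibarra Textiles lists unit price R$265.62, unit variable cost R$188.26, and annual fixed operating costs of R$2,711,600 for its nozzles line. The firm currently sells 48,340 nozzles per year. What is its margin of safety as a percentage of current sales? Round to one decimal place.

Unit CM = price − variable cost = R$265.62 − R$188.26 = R$77.36. Break-even units = R$2,711,600 ÷ R$77.36 = 35,051.71; break-even revenue = 35,051.71 × R$265.62 = R$9,310,434.23.
Actual sales revenue = 48,340 × R$265.62 = R$12,840,070.80.
Margin of safety = (R$12,840,070.80 − R$9,310,434.23) ÷ R$12,840,070.80 = 27.5%.

27.5%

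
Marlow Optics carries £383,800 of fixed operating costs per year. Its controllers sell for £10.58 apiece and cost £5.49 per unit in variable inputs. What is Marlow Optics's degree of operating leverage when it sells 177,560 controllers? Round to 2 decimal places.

1.74

At 177,560 units, contribution = 177,560 × £5.09 = £903,780.40.
Subtracting fixed costs: EBIT = £903,780.40 − £383,800 = £519,980.40.
DOL = contribution ÷ EBIT = £903,780.40 ÷ £519,980.40 = 1.7381.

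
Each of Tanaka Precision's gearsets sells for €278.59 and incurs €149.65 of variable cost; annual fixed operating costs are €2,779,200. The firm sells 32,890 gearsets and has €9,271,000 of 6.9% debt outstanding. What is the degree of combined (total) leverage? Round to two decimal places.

5.16

Contribution at this volume is 32,890 × €128.94 = €4,240,836.60.
EBIT = €4,240,836.60 − €2,779,200 = €1,461,636.60. Interest = €639,699.00, so EBIT − I = €821,937.60.
Degree of total leverage = total CM / (EBIT − interest) = €4,240,836.60 / €821,937.60 = 5.1596.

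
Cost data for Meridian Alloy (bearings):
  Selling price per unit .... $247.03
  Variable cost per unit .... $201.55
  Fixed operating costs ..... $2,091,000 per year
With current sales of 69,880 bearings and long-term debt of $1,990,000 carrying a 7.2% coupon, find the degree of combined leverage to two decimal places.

3.37

At 69,880 units, contribution = 69,880 × $45.48 = $3,178,142.40.
Subtracting fixed costs: EBIT = $3,178,142.40 − $2,091,000 = $1,087,142.40. Interest = $143,280.00.
DOL = $3,178,142.40 ÷ $1,087,142.40 = 2.9234; DFL = $1,087,142.40 ÷ $943,862.40 = 1.1518.
DCL = DOL × DFL = 2.9234 × 1.1518 = 3.3672.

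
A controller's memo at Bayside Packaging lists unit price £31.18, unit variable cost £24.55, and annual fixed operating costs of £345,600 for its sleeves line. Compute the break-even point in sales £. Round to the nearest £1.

£1,625,310

CM per unit = £31.18 − £24.55 = £6.63; CM ratio = £6.63 / £31.18 = 0.2126.
Break-even revenue = fixed costs × price ÷ CM = £345,600 × £31.18 ÷ £6.63 = £1,625,310.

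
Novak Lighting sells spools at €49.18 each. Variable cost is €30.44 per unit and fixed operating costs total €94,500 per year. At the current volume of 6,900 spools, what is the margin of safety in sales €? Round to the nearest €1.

€91,343

Each unit contributes €49.18 − €30.44 = €18.74. Break-even units = €94,500 ÷ €18.74 = 5,042.69; break-even revenue = 5,042.69 × €49.18 = €247,999.47.
Actual sales revenue = 6,900 × €49.18 = €339,342.00.
Margin of safety = €339,342.00 − €247,999.47 = €91,343.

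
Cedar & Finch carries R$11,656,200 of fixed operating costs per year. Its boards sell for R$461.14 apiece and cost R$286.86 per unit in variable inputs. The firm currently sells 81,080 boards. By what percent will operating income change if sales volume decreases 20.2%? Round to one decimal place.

Total contribution margin = 81,080 × R$174.28 = R$14,130,622.40.
Subtracting fixed costs: EBIT = R$14,130,622.40 − R$11,656,200 = R$2,474,422.40.
So DOL = total CM / EBIT = R$14,130,622.40 / R$2,474,422.40 = 5.7107.
Operating income changes by 5.7107 × -20.2% = -115.4%.

-115.4%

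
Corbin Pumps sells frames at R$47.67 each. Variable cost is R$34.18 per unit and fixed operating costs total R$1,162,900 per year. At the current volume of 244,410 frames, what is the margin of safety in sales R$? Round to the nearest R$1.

Unit CM = price − variable cost = R$47.67 − R$34.18 = R$13.49. Break-even units = R$1,162,900 ÷ R$13.49 = 86,204.60; break-even revenue = 86,204.60 × R$47.67 = R$4,109,373.09.
Actual sales revenue = 244,410 × R$47.67 = R$11,651,024.70.
Margin of safety = R$11,651,024.70 − R$4,109,373.09 = R$7,541,652.

R$7,541,652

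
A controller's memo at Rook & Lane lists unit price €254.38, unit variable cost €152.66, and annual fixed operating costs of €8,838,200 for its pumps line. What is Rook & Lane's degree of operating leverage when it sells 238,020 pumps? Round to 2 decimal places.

1.57

Total contribution margin = 238,020 × €101.72 = €24,211,394.40.
Operating income = contribution − fixed costs = €24,211,394.40 − €8,838,200 = €15,373,194.40.
Degree of operating leverage = €24,211,394.40 / €15,373,194.40 = 1.5749.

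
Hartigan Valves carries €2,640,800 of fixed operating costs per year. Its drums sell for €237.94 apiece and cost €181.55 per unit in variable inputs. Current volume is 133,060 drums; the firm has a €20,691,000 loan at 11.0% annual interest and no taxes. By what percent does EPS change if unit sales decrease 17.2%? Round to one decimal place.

Contribution at this volume is 133,060 × €56.39 = €7,503,253.40.
Subtracting fixed costs: EBIT = €7,503,253.40 − €2,640,800 = €4,862,453.40.
After interest of €2,276,010.00, pre-tax earnings = €2,586,443.40.
Degree of combined leverage = contribution ÷ (EBIT − I) = €7,503,253.40 ÷ €2,586,443.40 = 2.9010.
%ΔEPS = DCL × %ΔSales = 2.9010 × -17.2% = -49.9%.

-49.9%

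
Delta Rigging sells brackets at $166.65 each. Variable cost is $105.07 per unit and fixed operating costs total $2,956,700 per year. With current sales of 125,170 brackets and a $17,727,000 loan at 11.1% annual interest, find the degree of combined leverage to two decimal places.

Contribution at this volume is 125,170 × $61.58 = $7,707,968.60.
Operating income = contribution − fixed costs = $7,707,968.60 − $2,956,700 = $4,751,268.60. Interest = $1,967,697.00.
DOL = $7,707,968.60 ÷ $4,751,268.60 = 1.6223; DFL = $4,751,268.60 ÷ $2,783,571.60 = 1.7069.
DCL = DOL × DFL = 1.6223 × 1.7069 = 2.7691.

2.77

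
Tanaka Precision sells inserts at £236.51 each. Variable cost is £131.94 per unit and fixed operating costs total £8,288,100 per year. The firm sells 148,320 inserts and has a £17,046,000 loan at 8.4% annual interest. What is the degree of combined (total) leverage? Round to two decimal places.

2.68

Contribution at this volume is 148,320 × £104.57 = £15,509,822.40.
Operating income = contribution − fixed costs = £15,509,822.40 − £8,288,100 = £7,221,722.40. Interest = £1,431,864.00.
DOL = £15,509,822.40 ÷ £7,221,722.40 = 2.1477; DFL = £7,221,722.40 ÷ £5,789,858.40 = 1.2473.
DCL = DOL × DFL = 2.1477 × 1.2473 = 2.6788.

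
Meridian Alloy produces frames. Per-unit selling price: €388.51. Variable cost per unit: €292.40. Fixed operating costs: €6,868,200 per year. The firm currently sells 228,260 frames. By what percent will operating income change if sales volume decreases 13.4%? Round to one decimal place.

-19.5%

Contribution at this volume is 228,260 × €96.11 = €21,938,068.60.
Operating income = contribution − fixed costs = €21,938,068.60 − €6,868,200 = €15,069,868.60.
DOL = contribution ÷ EBIT = €21,938,068.60 ÷ €15,069,868.60 = 1.4558.
Operating income changes by 1.4558 × -13.4% = -19.5%.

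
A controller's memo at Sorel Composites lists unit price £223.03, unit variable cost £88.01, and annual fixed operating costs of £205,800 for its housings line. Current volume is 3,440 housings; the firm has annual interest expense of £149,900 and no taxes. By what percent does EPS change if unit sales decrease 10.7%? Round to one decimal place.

-45.7%

Contribution at this volume is 3,440 × £135.02 = £464,468.80.
Subtracting fixed costs: EBIT = £464,468.80 − £205,800 = £258,668.80.
Interest = £149,900.00, so EBIT − I = £108,768.80.
Degree of combined leverage = contribution ÷ (EBIT − I) = £464,468.80 ÷ £108,768.80 = 4.2702.
%ΔEPS = DCL × %ΔSales = 4.2702 × -10.7% = -45.7%.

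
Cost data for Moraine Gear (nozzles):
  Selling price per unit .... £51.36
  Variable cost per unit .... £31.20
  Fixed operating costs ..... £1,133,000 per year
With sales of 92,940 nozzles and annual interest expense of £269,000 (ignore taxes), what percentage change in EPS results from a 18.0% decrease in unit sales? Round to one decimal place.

-71.5%

Contribution at this volume is 92,940 × £20.16 = £1,873,670.40.
Operating income = contribution − fixed costs = £1,873,670.40 − £1,133,000 = £740,670.40.
Interest = £269,000.00, so EBIT − I = £471,670.40.
Degree of combined leverage = contribution ÷ (EBIT − I) = £1,873,670.40 ÷ £471,670.40 = 3.9724.
EPS therefore changes by 3.9724 × (-18.0%) = -71.5%.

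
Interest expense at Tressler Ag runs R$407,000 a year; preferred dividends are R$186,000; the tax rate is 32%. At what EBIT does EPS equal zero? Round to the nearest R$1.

R$680,529

Preferred dividends are paid after tax, so their pre-tax equivalent is R$186,000 ÷ (1 − 0.32) = R$273,529.41.
EPS = 0 when EBIT covers interest plus the pre-tax preferred burden: R$407,000 + R$273,529.41 = R$680,529.41.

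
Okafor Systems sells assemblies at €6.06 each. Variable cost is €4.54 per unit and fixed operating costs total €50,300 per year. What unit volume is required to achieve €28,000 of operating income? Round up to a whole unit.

51,514 assemblies

Each unit contributes €6.06 − €4.54 = €1.52.
Required volume = (fixed costs + target profit) ÷ CM = (€50,300 + €28,000) ÷ €1.52 = 51,513.16, so 51,514 assemblies.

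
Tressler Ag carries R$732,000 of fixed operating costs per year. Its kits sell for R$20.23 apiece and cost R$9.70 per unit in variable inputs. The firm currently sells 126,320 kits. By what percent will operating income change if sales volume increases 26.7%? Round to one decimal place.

+59.4%

At 126,320 units, contribution = 126,320 × R$10.53 = R$1,330,149.60.
Operating income = contribution − fixed costs = R$1,330,149.60 − R$732,000 = R$598,149.60.
Degree of operating leverage = R$1,330,149.60 / R$598,149.60 = 2.2238.
So EBIT moves 2.2238 × (+26.7%) = +59.4%.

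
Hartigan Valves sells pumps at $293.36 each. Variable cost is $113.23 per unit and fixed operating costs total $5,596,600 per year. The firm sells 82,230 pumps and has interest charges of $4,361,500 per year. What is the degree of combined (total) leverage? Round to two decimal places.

3.05

Total contribution margin = 82,230 × $180.13 = $14,812,089.90.
EBIT = $14,812,089.90 − $5,596,600 = $9,215,489.90. Interest = $4,361,500.00, so EBIT − I = $4,853,989.90.
DCL = contribution ÷ (EBIT − I) = $14,812,089.90 ÷ $4,853,989.90 = 3.0515.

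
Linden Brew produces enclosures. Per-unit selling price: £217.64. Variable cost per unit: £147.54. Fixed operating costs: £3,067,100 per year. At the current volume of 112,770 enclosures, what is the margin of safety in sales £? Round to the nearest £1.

£15,020,814

Contribution margin per unit = £217.64 − £147.54 = £70.10. Break-even units = £3,067,100 ÷ £70.10 = 43,753.21; break-even revenue = 43,753.21 × £217.64 = £9,522,448.56.
Actual sales revenue = 112,770 × £217.64 = £24,543,262.80.
Margin of safety = £24,543,262.80 − £9,522,448.56 = £15,020,814.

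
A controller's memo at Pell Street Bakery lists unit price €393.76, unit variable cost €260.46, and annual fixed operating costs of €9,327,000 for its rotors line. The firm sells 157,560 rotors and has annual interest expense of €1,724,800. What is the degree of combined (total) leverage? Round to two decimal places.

Contribution at this volume is 157,560 × €133.30 = €21,002,748.00.
EBIT = €21,002,748.00 − €9,327,000 = €11,675,748.00. Interest = €1,724,800.00, so EBIT − I = €9,950,948.00.
Degree of total leverage = total CM / (EBIT − interest) = €21,002,748.00 / €9,950,948.00 = 2.1106.

2.11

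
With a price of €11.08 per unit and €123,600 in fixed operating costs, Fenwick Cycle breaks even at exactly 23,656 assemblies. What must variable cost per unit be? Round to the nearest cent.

€5.86

Contribution per unit must be FC / Q = €123,600 / 23,656 = €5.2249.
Hence VC = price − CM = €11.08 − €5.2249 = €5.86.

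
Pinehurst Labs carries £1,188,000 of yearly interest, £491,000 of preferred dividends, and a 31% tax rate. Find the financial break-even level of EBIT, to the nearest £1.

£1,899,594

Preferred dividends are paid after tax, so their pre-tax equivalent is £491,000 ÷ (1 − 0.31) = £711,594.20.
Financial break-even EBIT = interest + D_p ÷ (1 − t) = £1,188,000 + £711,594.20 = £1,899,594.20.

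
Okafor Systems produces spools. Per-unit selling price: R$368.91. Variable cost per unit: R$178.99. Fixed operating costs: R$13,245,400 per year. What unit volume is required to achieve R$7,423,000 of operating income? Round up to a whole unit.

Unit CM = price − variable cost = R$368.91 − R$178.99 = R$189.92.
Required volume = (fixed costs + target profit) ÷ CM = (R$13,245,400 + R$7,423,000) ÷ R$189.92 = 108,826.87, so 108,827 spools.

108,827 spools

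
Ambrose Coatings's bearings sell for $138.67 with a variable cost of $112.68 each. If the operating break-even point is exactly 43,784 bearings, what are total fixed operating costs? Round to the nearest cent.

$1,137,946.16

Contribution margin per unit = $138.67 − $112.68 = $25.99.
Fixed costs = break-even units × CM = 43,784 × $25.99 = $1,137,946.16.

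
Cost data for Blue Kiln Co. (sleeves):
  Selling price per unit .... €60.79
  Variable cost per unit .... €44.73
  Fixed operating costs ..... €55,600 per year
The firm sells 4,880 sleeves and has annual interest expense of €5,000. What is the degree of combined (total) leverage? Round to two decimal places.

4.41

Total contribution margin = 4,880 × €16.06 = €78,372.80.
Subtracting fixed costs: EBIT = €78,372.80 − €55,600 = €22,772.80. Interest = €5,000.00, so EBIT − I = €17,772.80.
Degree of total leverage = total CM / (EBIT − interest) = €78,372.80 / €17,772.80 = 4.4097.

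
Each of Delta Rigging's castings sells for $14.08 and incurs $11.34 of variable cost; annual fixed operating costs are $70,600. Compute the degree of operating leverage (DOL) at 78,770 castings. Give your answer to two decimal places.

1.49

At 78,770 units, contribution = 78,770 × $2.74 = $215,829.80.
Operating income = contribution − fixed costs = $215,829.80 − $70,600 = $145,229.80.
So DOL = total CM / EBIT = $215,829.80 / $145,229.80 = 1.4861.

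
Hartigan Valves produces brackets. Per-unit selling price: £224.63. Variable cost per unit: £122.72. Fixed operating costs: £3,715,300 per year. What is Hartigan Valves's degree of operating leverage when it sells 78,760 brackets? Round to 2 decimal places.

1.86

Contribution at this volume is 78,760 × £101.91 = £8,026,431.60.
Subtracting fixed costs: EBIT = £8,026,431.60 − £3,715,300 = £4,311,131.60.
So DOL = total CM / EBIT = £8,026,431.60 / £4,311,131.60 = 1.8618.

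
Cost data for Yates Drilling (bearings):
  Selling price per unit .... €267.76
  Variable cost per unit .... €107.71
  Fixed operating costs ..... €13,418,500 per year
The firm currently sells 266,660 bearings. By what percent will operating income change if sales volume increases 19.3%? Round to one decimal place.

Contribution at this volume is 266,660 × €160.05 = €42,678,933.00.
Operating income = contribution − fixed costs = €42,678,933.00 − €13,418,500 = €29,260,433.00.
So DOL = total CM / EBIT = €42,678,933.00 / €29,260,433.00 = 1.4586.
%ΔEBIT = DOL × %ΔSales = 1.4586 × +19.3% = +28.2%.

+28.2%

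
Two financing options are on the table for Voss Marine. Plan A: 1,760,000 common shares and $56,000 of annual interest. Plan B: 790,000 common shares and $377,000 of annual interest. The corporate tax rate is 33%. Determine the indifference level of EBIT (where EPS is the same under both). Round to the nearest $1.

At indifference, (EBIT − 56,000)(1 − t)/1,760,000 = (EBIT − 377,000)(1 − t)/790,000.
The (1 − t) factor cancels: (EBIT − 56,000) × 790,000 = (EBIT − 377,000) × 1,760,000.
Solving, EBIT = (377,000·1,760,000 − 56,000·790,000) / (1,760,000 − 790,000) = 619,280,000,000 / 970,000 = 638,432.99.

$638,433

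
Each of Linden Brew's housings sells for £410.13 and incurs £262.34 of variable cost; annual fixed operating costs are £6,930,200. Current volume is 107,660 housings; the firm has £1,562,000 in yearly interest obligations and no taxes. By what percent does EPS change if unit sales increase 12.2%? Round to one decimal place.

+26.2%

Contribution at this volume is 107,660 × £147.79 = £15,911,071.40.
Operating income = contribution − fixed costs = £15,911,071.40 − £6,930,200 = £8,980,871.40.
After interest of £1,562,000.00, pre-tax earnings = £7,418,871.40.
Degree of combined leverage = contribution ÷ (EBIT − I) = £15,911,071.40 ÷ £7,418,871.40 = 2.1447.
EPS therefore changes by 2.1447 × (+12.2%) = +26.2%.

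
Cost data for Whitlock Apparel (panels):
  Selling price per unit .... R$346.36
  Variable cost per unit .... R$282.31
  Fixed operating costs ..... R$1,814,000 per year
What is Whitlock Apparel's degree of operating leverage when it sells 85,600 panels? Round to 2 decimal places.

At 85,600 units, contribution = 85,600 × R$64.05 = R$5,482,680.00.
Operating income = contribution − fixed costs = R$5,482,680.00 − R$1,814,000 = R$3,668,680.00.
Degree of operating leverage = R$5,482,680.00 / R$3,668,680.00 = 1.4945.

1.49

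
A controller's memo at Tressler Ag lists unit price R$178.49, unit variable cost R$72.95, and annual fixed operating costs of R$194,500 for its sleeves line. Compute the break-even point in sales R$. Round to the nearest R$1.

R$328,940

CM per unit = R$178.49 − R$72.95 = R$105.54; CM ratio = R$105.54 / R$178.49 = 0.5913.
Break-even sales = FC ÷ CM ratio = R$194,500 × R$178.49 / R$105.54 = R$328,940.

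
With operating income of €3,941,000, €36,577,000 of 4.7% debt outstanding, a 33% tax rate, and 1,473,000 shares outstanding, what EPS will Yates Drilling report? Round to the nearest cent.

Interest = €1,719,119.00, so EBT = €3,941,000 − €1,719,119.00 = €2,221,881.00.
After tax at 33%: net income = €2,221,881.00 × 0.67 = €1,488,660.27.
EPS = €1,488,660.27 ÷ 1,473,000 = €1.01.

€1.01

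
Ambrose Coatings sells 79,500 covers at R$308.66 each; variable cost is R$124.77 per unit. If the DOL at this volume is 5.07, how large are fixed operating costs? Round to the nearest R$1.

Total contribution margin = 79,500 × R$183.89 = R$14,619,255.00.
Since DOL = CM ÷ EBIT, EBIT = R$14,619,255.00 ÷ 5.07 = R$2,883,482.25.
Fixed costs = CM − EBIT = R$14,619,255.00 − R$2,883,482.25 = R$11,735,773.

R$11,735,773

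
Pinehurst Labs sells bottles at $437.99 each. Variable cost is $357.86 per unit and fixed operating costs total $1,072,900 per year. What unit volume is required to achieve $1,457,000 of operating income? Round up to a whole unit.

Contribution margin per unit = $437.99 − $357.86 = $80.13.
Required volume = (fixed costs + target profit) ÷ CM = ($1,072,900 + $1,457,000) ÷ $80.13 = 31,572.44, so 31,573 bottles.

31,573 bottles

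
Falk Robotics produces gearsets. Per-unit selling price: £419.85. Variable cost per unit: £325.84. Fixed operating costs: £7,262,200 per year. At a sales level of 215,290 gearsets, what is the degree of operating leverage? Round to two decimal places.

1.56

Contribution at this volume is 215,290 × £94.01 = £20,239,412.90.
Subtracting fixed costs: EBIT = £20,239,412.90 − £7,262,200 = £12,977,212.90.
DOL = contribution ÷ EBIT = £20,239,412.90 ÷ £12,977,212.90 = 1.5596.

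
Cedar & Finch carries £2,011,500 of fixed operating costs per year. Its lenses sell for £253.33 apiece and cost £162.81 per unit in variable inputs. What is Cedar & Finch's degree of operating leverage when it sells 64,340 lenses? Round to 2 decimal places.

1.53

At 64,340 units, contribution = 64,340 × £90.52 = £5,824,056.80.
EBIT = £5,824,056.80 − £2,011,500 = £3,812,556.80.
DOL = contribution ÷ EBIT = £5,824,056.80 ÷ £3,812,556.80 = 1.5276.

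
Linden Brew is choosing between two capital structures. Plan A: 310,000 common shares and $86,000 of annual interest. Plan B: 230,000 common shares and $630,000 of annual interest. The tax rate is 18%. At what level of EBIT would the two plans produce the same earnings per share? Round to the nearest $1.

Set EPS_A = EPS_B: (EBIT − $86,000)(1 − 0.18) ÷ 310,000 = (EBIT − $630,000)(1 − 0.18) ÷ 230,000.
Cancelling (1 − t) and cross-multiplying: 230,000·(EBIT − 86,000) = 310,000·(EBIT − 630,000).
Solving, EBIT = (630,000·310,000 − 86,000·230,000) / (310,000 − 230,000) = 175,520,000,000 / 80,000 = 2,194,000.00.

$2,194,000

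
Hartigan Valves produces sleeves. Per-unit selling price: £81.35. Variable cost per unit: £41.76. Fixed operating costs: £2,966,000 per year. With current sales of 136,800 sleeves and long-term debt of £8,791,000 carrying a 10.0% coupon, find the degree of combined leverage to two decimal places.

3.45

Total contribution margin = 136,800 × £39.59 = £5,415,912.00.
Subtracting fixed costs: EBIT = £5,415,912.00 − £2,966,000 = £2,449,912.00. Interest = £879,100.00.
DOL = £5,415,912.00 ÷ £2,449,912.00 = 2.2107; DFL = £2,449,912.00 ÷ £1,570,812.00 = 1.5596.
Combined leverage = 2.2107 × 1.5596 = 3.4478.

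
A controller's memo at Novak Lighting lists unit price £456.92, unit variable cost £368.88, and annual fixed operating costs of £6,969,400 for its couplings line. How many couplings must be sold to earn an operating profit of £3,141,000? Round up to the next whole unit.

Contribution margin per unit = £456.92 − £368.88 = £88.04.
Units = (FC + target) / CM = (£6,969,400 + £3,141,000) / £88.04 = 114,838.71, so 114,839 couplings.

114,839 couplings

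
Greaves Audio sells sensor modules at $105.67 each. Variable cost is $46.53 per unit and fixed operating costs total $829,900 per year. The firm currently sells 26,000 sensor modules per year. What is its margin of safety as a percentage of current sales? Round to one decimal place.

46.0%

Contribution margin per unit = $105.67 − $46.53 = $59.14. Break-even units = $829,900 ÷ $59.14 = 14,032.80; break-even revenue = 14,032.80 × $105.67 = $1,482,846.35.
Current sales = 26,000 × $105.67 = $2,747,420.00.
Margin of safety = ($2,747,420.00 − $1,482,846.35) ÷ $2,747,420.00 = 46.0%.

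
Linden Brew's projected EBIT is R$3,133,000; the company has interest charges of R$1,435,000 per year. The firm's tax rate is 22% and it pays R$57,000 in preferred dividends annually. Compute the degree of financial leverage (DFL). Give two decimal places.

1.93

Annual interest charges come to R$1,435,000.00.
Pre-tax preferred-dividend burden = R$57,000 ÷ (1 − 0.22) = R$73,076.92.
DFL = EBIT ÷ [EBIT − I − D_p/(1−t)] = R$3,133,000 ÷ [R$3,133,000 − R$1,435,000.00 − R$73,076.92] = R$3,133,000 ÷ R$1,624,923.08 = 1.9281.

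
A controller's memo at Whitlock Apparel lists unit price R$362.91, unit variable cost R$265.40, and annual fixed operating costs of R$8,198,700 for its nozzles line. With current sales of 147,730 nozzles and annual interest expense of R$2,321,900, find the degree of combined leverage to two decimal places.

Total contribution margin = 147,730 × R$97.51 = R$14,405,152.30.
Operating income = contribution − fixed costs = R$14,405,152.30 − R$8,198,700 = R$6,206,452.30. Interest = R$2,321,900.00.
DOL = R$14,405,152.30 ÷ R$6,206,452.30 = 2.3210; DFL = R$6,206,452.30 ÷ R$3,884,552.30 = 1.5977.
Combined leverage = 2.3210 × 1.5977 = 3.7083.

3.71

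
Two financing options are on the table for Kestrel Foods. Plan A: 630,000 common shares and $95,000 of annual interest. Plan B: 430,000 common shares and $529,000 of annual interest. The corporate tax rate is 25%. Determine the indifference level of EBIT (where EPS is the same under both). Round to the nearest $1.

Set EPS_A = EPS_B: (EBIT − $95,000)(1 − 0.25) ÷ 630,000 = (EBIT − $529,000)(1 − 0.25) ÷ 430,000.
Cancelling (1 − t) and cross-multiplying: 430,000·(EBIT − 95,000) = 630,000·(EBIT − 529,000).
Solving, EBIT = (529,000·630,000 − 95,000·430,000) / (630,000 − 430,000) = 292,420,000,000 / 200,000 = 1,462,100.00.

$1,462,100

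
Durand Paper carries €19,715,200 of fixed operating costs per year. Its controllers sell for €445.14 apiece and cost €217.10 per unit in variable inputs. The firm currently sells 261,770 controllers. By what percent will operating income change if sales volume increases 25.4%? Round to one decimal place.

+37.9%

Contribution at this volume is 261,770 × €228.04 = €59,694,030.80.
EBIT = €59,694,030.80 − €19,715,200 = €39,978,830.80.
So DOL = total CM / EBIT = €59,694,030.80 / €39,978,830.80 = 1.4931.
So EBIT moves 1.4931 × (+25.4%) = +37.9%.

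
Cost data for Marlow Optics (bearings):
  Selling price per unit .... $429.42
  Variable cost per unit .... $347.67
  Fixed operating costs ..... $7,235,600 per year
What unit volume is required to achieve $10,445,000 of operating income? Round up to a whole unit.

Contribution margin per unit = $429.42 − $347.67 = $81.75.
Units = (FC + target) / CM = ($7,235,600 + $10,445,000) / $81.75 = 216,276.45, so 216,277 bearings.

216,277 bearings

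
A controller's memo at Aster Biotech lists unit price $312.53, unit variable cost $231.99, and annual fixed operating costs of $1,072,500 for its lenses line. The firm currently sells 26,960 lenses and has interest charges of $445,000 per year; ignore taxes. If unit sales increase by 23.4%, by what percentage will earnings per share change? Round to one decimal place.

Total contribution margin = 26,960 × $80.54 = $2,171,358.40.
Subtracting fixed costs: EBIT = $2,171,358.40 − $1,072,500 = $1,098,858.40.
Interest = $445,000.00, so EBIT − I = $653,858.40.
DCL = total CM / (EBIT − I) = $2,171,358.40 / $653,858.40 = 3.3208.
%ΔEPS = DCL × %ΔSales = 3.3208 × +23.4% = +77.7%.

+77.7%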